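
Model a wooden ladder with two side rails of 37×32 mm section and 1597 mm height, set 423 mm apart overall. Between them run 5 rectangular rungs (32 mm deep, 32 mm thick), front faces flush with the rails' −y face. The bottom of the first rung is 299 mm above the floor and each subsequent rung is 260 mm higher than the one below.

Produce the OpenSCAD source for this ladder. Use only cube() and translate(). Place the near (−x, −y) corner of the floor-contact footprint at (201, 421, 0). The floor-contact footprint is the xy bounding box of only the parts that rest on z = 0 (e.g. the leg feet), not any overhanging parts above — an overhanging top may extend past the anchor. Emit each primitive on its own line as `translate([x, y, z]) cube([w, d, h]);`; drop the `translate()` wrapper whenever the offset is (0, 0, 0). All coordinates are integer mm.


// rung span = 423 - 2*37 = 349
// rung[k] z = 299 + k*260
translate([201, 421, 0]) cube([37, 32, 1597]);
translate([587, 421, 0]) cube([37, 32, 1597]);
translate([238, 421, 299]) cube([349, 32, 32]);
translate([238, 421, 559]) cube([349, 32, 32]);
translate([238, 421, 819]) cube([349, 32, 32]);
translate([238, 421, 1079]) cube([349, 32, 32]);
translate([238, 421, 1339]) cube([349, 32, 32]);


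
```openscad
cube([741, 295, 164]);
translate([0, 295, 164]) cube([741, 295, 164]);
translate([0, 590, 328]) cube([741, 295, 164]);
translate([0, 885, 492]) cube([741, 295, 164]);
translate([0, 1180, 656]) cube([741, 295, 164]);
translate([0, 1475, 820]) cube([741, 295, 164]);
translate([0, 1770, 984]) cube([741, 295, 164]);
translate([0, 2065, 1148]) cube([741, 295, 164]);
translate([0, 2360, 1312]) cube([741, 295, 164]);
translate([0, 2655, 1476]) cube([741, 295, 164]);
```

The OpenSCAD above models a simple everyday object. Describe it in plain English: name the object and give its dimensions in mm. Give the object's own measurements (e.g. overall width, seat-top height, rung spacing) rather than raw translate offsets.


A straight staircase of 10 solid steps. Each step is 741 mm wide (x), 295 mm deep (y, the going) and 164 mm tall (the rise). The first step rests on the floor; each subsequent step sits one going further in +y and one rise higher in +z, directly behind and above the previous step with no overlap.


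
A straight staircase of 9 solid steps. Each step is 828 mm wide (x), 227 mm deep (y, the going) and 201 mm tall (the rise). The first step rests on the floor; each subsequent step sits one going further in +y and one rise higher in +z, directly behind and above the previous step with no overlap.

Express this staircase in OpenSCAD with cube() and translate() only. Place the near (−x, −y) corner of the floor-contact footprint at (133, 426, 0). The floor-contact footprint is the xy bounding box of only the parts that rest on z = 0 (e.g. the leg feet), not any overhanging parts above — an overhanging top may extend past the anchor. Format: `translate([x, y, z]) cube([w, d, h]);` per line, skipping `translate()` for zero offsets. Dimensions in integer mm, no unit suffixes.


translate([133, 426, 0]) cube([828, 227, 201]);
translate([133, 653, 201]) cube([828, 227, 201]);
translate([133, 880, 402]) cube([828, 227, 201]);
translate([133, 1107, 603]) cube([828, 227, 201]);
translate([133, 1334, 804]) cube([828, 227, 201]);
translate([133, 1561, 1005]) cube([828, 227, 201]);
translate([133, 1788, 1206]) cube([828, 227, 201]);
translate([133, 2015, 1407]) cube([828, 227, 201]);
translate([133, 2242, 1608]) cube([828, 227, 201]);


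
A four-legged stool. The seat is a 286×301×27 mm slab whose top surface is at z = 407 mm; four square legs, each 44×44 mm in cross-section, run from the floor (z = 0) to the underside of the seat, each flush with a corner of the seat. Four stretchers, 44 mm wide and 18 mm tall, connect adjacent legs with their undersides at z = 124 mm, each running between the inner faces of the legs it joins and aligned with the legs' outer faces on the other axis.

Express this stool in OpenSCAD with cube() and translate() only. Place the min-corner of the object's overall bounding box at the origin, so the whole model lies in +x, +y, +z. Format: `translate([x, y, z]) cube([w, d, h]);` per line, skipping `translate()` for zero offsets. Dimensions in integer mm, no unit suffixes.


translate([0, 0, 380]) cube([286, 301, 27]);
cube([44, 44, 380]);
translate([242, 0, 0]) cube([44, 44, 380]);
translate([0, 257, 0]) cube([44, 44, 380]);
translate([242, 257, 0]) cube([44, 44, 380]);
translate([44, 0, 124]) cube([198, 44, 18]);
translate([44, 257, 124]) cube([198, 44, 18]);
translate([0, 44, 124]) cube([44, 213, 18]);
translate([242, 44, 124]) cube([44, 213, 18]);


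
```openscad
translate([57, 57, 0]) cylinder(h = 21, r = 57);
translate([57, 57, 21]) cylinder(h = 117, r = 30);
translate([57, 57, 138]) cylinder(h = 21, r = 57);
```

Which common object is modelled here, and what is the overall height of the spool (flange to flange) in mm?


A spool. The overall height is 159 mm.

Three coaxial cylinders, large–small–large — a spool. Two 21 mm flanges and a 117 mm core give 21 + 117 + 21 = 159 mm.


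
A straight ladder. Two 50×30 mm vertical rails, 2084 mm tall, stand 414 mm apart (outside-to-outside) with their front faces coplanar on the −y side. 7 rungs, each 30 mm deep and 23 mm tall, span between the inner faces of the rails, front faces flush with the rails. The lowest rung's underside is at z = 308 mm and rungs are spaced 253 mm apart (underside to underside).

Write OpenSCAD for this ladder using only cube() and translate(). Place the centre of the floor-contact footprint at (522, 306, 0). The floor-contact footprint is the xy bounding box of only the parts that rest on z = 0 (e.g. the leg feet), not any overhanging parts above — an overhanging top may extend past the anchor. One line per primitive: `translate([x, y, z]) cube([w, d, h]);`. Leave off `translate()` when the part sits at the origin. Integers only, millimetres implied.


translate([315, 291, 0]) cube([50, 30, 2084]);
translate([679, 291, 0]) cube([50, 30, 2084]);
translate([365, 291, 308]) cube([314, 30, 23]);
translate([365, 291, 561]) cube([314, 30, 23]);
translate([365, 291, 814]) cube([314, 30, 23]);
translate([365, 291, 1067]) cube([314, 30, 23]);
translate([365, 291, 1320]) cube([314, 30, 23]);
translate([365, 291, 1573]) cube([314, 30, 23]);
translate([365, 291, 1826]) cube([314, 30, 23]);


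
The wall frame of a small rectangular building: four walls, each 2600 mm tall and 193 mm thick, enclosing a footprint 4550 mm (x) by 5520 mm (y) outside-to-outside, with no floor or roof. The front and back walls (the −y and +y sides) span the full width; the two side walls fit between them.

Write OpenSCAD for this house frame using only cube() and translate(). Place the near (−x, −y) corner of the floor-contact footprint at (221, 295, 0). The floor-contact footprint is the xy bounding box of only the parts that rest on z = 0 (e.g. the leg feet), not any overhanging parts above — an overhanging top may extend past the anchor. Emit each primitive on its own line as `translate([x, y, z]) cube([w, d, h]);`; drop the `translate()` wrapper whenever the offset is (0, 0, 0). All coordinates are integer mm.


translate([221, 295, 0]) cube([4550, 193, 2600]);
translate([221, 5622, 0]) cube([4550, 193, 2600]);
translate([221, 488, 0]) cube([193, 5134, 2600]);
translate([4578, 488, 0]) cube([193, 5134, 2600]);


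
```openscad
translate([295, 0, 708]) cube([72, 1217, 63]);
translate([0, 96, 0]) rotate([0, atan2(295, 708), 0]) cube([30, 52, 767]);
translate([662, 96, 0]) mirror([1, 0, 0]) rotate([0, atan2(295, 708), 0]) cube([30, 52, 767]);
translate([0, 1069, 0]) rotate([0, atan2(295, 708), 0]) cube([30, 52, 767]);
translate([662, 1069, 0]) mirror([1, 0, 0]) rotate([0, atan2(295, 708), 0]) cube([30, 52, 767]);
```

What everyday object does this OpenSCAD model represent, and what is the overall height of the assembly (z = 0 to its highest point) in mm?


A sawhorse. The overall height is 771 mm.

A beam across two mirrored pairs of raked legs — a sawhorse. The beam's underside is at z = 708 (matching the legs' vertical rise in atan2(295, 708)) and the beam is 63 mm tall, so its top is at 708 + 63 = 771 mm. The raked legs top out at the beam's underside, so that is the highest point.


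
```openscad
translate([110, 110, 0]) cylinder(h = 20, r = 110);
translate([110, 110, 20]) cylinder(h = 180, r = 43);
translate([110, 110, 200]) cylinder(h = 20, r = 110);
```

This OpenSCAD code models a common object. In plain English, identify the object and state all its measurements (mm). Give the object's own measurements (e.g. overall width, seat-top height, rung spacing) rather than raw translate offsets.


A spool: two coaxial disc flanges of radius 110 mm and thickness 20 mm, joined by a core cylinder of radius 43 mm and height 180 mm. The lower flange rests on z = 0 and the three cylinders share a vertical axis.


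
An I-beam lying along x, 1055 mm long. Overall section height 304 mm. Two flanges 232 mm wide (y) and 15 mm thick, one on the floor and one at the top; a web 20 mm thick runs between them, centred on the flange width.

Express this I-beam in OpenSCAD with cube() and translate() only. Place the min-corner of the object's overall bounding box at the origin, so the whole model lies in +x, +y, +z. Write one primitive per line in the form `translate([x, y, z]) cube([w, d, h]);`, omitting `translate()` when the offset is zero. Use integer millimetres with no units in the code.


cube([1055, 232, 15]);
translate([0, 106, 15]) cube([1055, 20, 274]);
translate([0, 0, 289]) cube([1055, 232, 15]);


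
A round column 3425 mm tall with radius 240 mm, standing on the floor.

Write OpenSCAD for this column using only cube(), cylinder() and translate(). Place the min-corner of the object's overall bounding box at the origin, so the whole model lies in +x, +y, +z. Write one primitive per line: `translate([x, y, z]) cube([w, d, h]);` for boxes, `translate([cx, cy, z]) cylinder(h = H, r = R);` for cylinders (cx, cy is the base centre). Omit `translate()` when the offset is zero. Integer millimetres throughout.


translate([240, 240, 0]) cylinder(h = 3425, r = 240);


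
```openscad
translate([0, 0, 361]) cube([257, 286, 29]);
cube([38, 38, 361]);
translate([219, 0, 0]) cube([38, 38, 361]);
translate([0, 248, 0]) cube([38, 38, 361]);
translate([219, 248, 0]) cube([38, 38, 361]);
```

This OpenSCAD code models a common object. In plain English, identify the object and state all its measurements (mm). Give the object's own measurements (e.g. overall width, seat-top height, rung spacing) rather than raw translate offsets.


A four-legged stool. The seat is a 257×286×29 mm slab whose top surface is at z = 390 mm; four square legs, each 38×38 mm in cross-section, run from the floor (z = 0) to the underside of the seat, each flush with a corner of the seat.


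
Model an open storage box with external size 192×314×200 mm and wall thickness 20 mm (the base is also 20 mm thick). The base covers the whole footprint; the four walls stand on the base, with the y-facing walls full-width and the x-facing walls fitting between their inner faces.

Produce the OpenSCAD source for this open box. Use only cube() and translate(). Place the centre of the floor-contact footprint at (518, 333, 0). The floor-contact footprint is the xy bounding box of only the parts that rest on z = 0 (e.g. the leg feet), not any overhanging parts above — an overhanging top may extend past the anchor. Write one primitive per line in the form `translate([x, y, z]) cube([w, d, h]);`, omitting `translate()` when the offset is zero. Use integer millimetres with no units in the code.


translate([422, 176, 0]) cube([192, 314, 20]);
translate([422, 176, 20]) cube([192, 20, 180]);
translate([422, 470, 20]) cube([192, 20, 180]);
translate([422, 196, 20]) cube([20, 274, 180]);
translate([594, 196, 20]) cube([20, 274, 180]);


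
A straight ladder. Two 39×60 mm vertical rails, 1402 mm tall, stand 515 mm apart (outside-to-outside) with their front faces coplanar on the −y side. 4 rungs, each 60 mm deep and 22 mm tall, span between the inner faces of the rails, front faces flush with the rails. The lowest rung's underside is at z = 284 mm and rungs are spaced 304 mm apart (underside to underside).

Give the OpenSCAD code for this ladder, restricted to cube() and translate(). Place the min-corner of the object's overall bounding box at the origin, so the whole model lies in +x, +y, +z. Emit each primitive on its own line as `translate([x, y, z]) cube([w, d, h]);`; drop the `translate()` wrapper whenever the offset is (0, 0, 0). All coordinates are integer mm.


cube([39, 60, 1402]);
translate([476, 0, 0]) cube([39, 60, 1402]);
translate([39, 0, 284]) cube([437, 60, 22]);
translate([39, 0, 588]) cube([437, 60, 22]);
translate([39, 0, 892]) cube([437, 60, 22]);
translate([39, 0, 1196]) cube([437, 60, 22]);


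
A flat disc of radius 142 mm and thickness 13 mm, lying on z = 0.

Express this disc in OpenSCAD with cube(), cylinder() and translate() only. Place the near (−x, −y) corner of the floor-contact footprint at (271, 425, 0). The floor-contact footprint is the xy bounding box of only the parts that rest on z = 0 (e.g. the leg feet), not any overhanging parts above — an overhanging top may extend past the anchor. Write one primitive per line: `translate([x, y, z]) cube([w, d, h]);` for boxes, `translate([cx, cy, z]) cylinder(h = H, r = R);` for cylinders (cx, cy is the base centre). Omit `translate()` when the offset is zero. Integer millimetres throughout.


translate([413, 567, 0]) cylinder(h = 13, r = 142);


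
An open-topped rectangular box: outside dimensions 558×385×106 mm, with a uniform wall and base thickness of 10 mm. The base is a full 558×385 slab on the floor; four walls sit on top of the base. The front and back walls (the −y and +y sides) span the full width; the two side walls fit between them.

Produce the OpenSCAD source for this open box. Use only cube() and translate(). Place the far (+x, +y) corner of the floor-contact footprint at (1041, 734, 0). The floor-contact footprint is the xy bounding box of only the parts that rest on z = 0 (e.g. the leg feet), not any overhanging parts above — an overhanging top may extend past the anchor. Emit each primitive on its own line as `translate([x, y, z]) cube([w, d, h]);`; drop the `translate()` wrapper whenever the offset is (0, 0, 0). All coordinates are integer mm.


translate([483, 349, 0]) cube([558, 385, 10]);
translate([483, 349, 10]) cube([558, 10, 96]);
translate([483, 724, 10]) cube([558, 10, 96]);
translate([483, 359, 10]) cube([10, 365, 96]);
translate([1031, 359, 10]) cube([10, 365, 96]);


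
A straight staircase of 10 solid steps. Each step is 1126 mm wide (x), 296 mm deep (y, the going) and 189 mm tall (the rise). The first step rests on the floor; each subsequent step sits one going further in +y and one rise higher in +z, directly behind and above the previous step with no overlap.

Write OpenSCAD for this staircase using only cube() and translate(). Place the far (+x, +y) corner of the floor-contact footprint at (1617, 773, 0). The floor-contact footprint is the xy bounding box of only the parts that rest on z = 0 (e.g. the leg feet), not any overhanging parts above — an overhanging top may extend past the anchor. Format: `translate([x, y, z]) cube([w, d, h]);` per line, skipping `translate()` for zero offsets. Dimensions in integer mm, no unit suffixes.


translate([491, 477, 0]) cube([1126, 296, 189]);
translate([491, 773, 189]) cube([1126, 296, 189]);
translate([491, 1069, 378]) cube([1126, 296, 189]);
translate([491, 1365, 567]) cube([1126, 296, 189]);
translate([491, 1661, 756]) cube([1126, 296, 189]);
translate([491, 1957, 945]) cube([1126, 296, 189]);
translate([491, 2253, 1134]) cube([1126, 296, 189]);
translate([491, 2549, 1323]) cube([1126, 296, 189]);
translate([491, 2845, 1512]) cube([1126, 296, 189]);
translate([491, 3141, 1701]) cube([1126, 296, 189]);


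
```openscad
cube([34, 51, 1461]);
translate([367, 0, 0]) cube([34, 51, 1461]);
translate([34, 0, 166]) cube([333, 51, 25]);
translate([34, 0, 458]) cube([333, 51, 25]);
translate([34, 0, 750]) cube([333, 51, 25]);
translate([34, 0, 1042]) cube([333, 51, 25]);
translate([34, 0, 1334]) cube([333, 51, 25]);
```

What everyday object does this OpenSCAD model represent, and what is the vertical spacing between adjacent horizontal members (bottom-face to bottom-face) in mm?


A ladder. The rung spacing is 292 mm.

Two tall 34×51 posts with 5 short bars between them — a ladder. Adjacent rungs sit at z = 166 and z = 458, so the spacing is 458 − 166 = 292 mm.


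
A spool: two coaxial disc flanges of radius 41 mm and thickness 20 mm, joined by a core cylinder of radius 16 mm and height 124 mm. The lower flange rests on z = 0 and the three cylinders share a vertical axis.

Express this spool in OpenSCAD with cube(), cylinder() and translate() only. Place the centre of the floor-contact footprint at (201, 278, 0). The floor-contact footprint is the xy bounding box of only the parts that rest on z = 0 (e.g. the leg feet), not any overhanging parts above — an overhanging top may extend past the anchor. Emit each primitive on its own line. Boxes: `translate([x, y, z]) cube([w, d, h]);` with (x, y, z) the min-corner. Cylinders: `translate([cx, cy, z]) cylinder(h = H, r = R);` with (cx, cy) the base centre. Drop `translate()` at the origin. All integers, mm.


translate([201, 278, 0]) cylinder(h = 20, r = 41);
translate([201, 278, 20]) cylinder(h = 124, r = 16);
translate([201, 278, 144]) cylinder(h = 20, r = 41);


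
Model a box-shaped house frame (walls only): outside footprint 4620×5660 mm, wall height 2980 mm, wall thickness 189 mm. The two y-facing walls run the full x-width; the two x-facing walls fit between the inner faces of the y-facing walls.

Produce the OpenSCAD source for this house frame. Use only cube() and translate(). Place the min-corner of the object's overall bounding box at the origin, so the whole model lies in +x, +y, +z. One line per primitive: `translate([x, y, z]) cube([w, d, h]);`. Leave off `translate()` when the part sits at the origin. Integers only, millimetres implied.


cube([4620, 189, 2980]);
translate([0, 5471, 0]) cube([4620, 189, 2980]);
translate([0, 189, 0]) cube([189, 5282, 2980]);
translate([4431, 189, 0]) cube([189, 5282, 2980]);


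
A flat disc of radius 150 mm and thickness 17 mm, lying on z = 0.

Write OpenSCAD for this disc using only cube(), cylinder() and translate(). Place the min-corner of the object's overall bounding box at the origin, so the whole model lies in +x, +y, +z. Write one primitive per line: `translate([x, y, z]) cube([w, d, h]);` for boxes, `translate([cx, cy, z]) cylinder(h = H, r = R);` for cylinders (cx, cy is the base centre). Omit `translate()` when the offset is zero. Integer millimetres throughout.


translate([150, 150, 0]) cylinder(h = 17, r = 150);


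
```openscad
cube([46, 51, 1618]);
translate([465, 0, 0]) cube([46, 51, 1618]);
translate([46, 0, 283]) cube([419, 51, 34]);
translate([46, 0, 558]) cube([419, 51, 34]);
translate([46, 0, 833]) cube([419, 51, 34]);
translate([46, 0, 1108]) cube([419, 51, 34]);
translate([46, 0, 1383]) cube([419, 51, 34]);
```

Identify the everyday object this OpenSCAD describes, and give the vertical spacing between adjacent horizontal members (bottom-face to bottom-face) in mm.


A ladder. The rung spacing is 275 mm.

Two tall 46×51 posts with 5 short bars between them — a ladder. Adjacent rungs sit at z = 283 and z = 558, so the spacing is 558 − 283 = 275 mm.


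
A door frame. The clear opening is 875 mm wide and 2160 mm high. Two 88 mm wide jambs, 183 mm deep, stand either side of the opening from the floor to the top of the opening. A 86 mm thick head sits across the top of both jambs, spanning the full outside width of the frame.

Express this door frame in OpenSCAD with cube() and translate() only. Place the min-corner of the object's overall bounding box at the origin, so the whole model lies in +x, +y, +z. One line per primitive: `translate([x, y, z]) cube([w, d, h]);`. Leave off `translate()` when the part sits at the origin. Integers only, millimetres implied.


cube([88, 183, 2160]);
translate([963, 0, 0]) cube([88, 183, 2160]);
translate([0, 0, 2160]) cube([1051, 183, 86]);


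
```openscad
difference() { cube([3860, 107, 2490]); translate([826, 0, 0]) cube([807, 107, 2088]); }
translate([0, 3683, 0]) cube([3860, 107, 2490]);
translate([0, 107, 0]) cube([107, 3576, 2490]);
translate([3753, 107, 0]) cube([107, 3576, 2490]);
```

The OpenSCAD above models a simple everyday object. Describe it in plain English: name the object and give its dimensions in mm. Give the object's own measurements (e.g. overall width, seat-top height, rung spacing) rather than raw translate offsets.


A single room: four walls, each 2490 mm tall and 107 mm thick, enclosing an outside footprint 3860×3790 mm (x × y), no floor or roof. The front and back walls (−y and +y sides) run the full x-width; the side walls fit between their inner faces. A door opening 807 mm wide and 2088 mm tall is cut through the front wall from the floor up, its −x edge 826 mm from the wall's −x end.


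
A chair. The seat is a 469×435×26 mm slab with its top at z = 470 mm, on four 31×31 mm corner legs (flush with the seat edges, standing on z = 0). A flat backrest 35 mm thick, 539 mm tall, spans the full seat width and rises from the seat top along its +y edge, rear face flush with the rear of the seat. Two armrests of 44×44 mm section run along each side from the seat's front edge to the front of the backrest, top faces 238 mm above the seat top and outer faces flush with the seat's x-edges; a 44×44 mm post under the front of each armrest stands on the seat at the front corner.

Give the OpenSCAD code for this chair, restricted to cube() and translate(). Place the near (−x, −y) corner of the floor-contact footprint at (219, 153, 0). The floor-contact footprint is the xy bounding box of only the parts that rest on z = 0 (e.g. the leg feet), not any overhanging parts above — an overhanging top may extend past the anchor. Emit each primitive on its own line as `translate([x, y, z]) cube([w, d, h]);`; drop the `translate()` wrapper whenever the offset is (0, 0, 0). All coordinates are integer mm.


translate([219, 153, 444]) cube([469, 435, 26]);
translate([219, 153, 0]) cube([31, 31, 444]);
translate([657, 153, 0]) cube([31, 31, 444]);
translate([219, 557, 0]) cube([31, 31, 444]);
translate([657, 557, 0]) cube([31, 31, 444]);
translate([219, 553, 470]) cube([469, 35, 539]);
translate([219, 153, 664]) cube([44, 400, 44]);
translate([644, 153, 664]) cube([44, 400, 44]);
translate([219, 153, 470]) cube([44, 44, 194]);
translate([644, 153, 470]) cube([44, 44, 194]);


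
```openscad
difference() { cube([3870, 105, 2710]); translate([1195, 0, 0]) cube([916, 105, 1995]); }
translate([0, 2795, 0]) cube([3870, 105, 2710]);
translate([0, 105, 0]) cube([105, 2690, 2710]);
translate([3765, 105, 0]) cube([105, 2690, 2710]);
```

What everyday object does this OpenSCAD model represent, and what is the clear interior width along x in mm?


A single room. The interior width is 3660 mm.

Four walls enclosing a rectangle with a door in the front wall — a room. Outside width 3870 minus two 105 mm walls gives 3660 mm.


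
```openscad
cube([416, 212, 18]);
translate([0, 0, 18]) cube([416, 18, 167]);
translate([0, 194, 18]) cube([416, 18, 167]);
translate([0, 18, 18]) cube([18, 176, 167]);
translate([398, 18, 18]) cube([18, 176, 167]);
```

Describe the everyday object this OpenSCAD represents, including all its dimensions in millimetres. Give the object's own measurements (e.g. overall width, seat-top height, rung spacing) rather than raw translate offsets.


An open-topped rectangular box: outside dimensions 416×212×185 mm, with a uniform wall and base thickness of 18 mm. The base is a full 416×212 slab on the floor; four walls sit on top of the base. The front and back walls (the −y and +y sides) span the full width; the two side walls fit between them.


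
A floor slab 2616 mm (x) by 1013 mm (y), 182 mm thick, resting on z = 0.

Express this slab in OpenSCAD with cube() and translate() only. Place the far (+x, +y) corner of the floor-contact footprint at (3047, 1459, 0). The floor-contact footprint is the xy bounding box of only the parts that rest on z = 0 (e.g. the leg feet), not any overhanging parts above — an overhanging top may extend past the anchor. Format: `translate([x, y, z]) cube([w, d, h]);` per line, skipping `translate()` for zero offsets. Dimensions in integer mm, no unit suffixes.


translate([431, 446, 0]) cube([2616, 1013, 182]);


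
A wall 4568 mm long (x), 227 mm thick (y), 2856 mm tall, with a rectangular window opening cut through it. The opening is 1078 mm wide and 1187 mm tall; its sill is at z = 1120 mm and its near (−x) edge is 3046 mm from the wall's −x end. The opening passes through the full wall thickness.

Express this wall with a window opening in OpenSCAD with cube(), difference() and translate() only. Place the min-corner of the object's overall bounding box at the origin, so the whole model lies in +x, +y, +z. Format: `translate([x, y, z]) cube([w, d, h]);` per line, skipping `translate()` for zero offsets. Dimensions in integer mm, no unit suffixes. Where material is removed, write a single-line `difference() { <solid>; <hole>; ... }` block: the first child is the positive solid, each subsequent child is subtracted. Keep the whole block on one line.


difference() { cube([4568, 227, 2856]); translate([3046, 0, 1120]) cube([1078, 227, 1187]); }


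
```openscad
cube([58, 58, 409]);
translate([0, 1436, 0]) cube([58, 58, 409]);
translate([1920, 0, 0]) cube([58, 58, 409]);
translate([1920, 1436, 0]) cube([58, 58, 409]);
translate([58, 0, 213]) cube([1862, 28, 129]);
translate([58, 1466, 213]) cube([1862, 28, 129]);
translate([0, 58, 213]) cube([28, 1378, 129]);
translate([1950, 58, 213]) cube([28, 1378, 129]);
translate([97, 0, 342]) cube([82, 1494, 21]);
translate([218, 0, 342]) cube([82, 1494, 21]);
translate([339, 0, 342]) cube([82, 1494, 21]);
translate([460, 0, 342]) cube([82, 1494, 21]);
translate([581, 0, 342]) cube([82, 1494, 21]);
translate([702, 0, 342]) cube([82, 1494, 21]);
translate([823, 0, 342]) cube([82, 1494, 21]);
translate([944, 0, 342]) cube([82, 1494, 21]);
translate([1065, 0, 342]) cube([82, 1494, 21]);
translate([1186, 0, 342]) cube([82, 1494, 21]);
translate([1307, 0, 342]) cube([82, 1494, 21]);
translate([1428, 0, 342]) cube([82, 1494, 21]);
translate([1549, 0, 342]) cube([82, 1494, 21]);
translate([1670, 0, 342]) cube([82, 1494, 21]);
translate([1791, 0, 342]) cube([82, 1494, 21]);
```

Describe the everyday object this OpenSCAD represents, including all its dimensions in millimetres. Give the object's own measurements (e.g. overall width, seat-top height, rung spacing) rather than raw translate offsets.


A bed frame 1978 mm long (x) by 1494 mm wide (y). Four 58×58 mm corner posts, 409 mm tall, at the corners of the footprint. Four rails of 28 mm thickness and 129 mm height run between adjacent posts with their undersides at z = 213 mm, their outer faces flush with the outside of the frame (the two x-running rails run between the posts' inner faces; the two y-running rails run between the posts' inner faces). 15 slats, each 82 mm wide (x) and 21 mm thick, lie across the top of the two x-running rails, running the full 1494 mm width of the frame in y; along x they sit between the end posts with a 39 mm gap after the −x posts and between neighbouring slats, leaving 47 mm before the +x posts.


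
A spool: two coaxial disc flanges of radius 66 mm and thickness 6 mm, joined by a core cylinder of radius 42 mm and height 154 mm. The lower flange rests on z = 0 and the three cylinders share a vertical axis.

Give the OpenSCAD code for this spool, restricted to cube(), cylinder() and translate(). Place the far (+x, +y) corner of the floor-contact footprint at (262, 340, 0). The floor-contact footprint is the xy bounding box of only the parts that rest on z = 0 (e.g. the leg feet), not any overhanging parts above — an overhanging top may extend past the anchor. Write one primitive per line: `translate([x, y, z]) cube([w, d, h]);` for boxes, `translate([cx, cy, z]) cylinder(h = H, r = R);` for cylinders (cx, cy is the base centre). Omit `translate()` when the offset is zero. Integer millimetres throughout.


translate([196, 274, 0]) cylinder(h = 6, r = 66);
translate([196, 274, 6]) cylinder(h = 154, r = 42);
translate([196, 274, 160]) cylinder(h = 6, r = 66);


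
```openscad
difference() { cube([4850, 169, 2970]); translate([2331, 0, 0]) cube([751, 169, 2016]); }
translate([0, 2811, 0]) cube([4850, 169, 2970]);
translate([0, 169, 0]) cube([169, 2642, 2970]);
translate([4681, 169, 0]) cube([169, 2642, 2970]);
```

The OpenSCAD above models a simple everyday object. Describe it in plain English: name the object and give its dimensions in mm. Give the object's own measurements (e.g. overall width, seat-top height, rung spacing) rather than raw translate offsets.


A single room: four walls, each 2970 mm tall and 169 mm thick, enclosing an outside footprint 4850×2980 mm (x × y), no floor or roof. The front and back walls (−y and +y sides) run the full x-width; the side walls fit between their inner faces. A door opening 751 mm wide and 2016 mm tall is cut through the front wall from the floor up, its −x edge 2331 mm from the wall's −x end.


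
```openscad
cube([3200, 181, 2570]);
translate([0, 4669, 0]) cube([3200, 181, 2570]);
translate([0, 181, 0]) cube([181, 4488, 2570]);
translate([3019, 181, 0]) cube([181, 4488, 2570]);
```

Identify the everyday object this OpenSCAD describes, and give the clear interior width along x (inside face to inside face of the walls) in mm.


A house (or room) frame. The interior width is 2838 mm.

Four 2570 mm walls enclosing a rectangle with no floor or roof — a room or house frame. Outside width is 3200 mm and wall thickness is 181 mm, so the interior width is 3200 − 2 × 181 = 2838 mm.


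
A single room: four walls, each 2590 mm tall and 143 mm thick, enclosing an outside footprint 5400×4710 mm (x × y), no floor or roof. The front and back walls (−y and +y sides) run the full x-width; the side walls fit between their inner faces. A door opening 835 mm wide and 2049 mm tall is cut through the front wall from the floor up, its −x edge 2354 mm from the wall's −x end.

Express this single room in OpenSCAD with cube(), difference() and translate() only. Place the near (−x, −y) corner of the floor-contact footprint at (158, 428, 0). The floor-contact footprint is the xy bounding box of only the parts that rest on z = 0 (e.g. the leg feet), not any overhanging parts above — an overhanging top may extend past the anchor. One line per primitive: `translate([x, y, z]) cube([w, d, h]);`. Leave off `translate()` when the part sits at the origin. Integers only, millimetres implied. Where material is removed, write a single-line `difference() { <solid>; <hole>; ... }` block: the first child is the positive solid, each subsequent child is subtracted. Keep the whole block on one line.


difference() { translate([158, 428, 0]) cube([5400, 143, 2590]); translate([2512, 428, 0]) cube([835, 143, 2049]); }
translate([158, 4995, 0]) cube([5400, 143, 2590]);
translate([158, 571, 0]) cube([143, 4424, 2590]);
translate([5415, 571, 0]) cube([143, 4424, 2590]);


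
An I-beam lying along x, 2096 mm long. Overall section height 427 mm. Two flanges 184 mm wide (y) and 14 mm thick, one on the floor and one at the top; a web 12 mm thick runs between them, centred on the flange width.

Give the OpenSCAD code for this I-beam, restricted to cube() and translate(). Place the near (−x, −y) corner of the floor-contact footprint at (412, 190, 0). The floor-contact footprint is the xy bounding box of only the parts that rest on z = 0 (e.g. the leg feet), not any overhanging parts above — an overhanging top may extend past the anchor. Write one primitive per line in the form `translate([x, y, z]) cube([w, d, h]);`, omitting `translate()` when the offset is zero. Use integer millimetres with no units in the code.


translate([412, 190, 0]) cube([2096, 184, 14]);
translate([412, 276, 14]) cube([2096, 12, 399]);
translate([412, 190, 413]) cube([2096, 184, 14]);


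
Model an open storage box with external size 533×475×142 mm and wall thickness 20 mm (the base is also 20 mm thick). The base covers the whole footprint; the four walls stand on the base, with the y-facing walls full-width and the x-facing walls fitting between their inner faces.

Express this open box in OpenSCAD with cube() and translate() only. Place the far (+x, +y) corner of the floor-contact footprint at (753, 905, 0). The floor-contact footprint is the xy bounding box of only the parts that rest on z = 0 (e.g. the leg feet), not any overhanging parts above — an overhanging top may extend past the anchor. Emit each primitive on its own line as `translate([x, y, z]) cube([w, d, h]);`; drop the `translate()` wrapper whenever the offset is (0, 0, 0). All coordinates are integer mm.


translate([220, 430, 0]) cube([533, 475, 20]);
translate([220, 430, 20]) cube([533, 20, 122]);
translate([220, 885, 20]) cube([533, 20, 122]);
translate([220, 450, 20]) cube([20, 435, 122]);
translate([733, 450, 20]) cube([20, 435, 122]);


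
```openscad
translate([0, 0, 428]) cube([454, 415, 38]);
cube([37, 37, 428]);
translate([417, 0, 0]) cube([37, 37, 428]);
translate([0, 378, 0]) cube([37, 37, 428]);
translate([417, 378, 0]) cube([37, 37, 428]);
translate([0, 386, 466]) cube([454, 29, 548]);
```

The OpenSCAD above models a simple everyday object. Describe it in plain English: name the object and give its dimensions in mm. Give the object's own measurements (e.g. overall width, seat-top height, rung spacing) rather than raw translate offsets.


A chair. The seat is a 454×415×38 mm slab with its top at z = 466 mm, on four 37×37 mm corner legs (flush with the seat edges, standing on z = 0). A flat backrest 29 mm thick, 548 mm tall, spans the full seat width and rises from the seat top along its +y edge, rear face flush with the rear of the seat.


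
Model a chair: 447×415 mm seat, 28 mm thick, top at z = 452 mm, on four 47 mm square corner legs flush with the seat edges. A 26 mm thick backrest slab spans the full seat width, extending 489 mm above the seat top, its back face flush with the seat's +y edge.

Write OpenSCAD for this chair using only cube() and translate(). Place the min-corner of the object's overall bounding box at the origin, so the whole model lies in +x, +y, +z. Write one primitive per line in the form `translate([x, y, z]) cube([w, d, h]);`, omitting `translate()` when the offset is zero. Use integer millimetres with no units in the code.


// leg_h = 452 - 28 = 424
translate([0, 0, 424]) cube([447, 415, 28]);
cube([47, 47, 424]);
translate([400, 0, 0]) cube([47, 47, 424]);
translate([0, 368, 0]) cube([47, 47, 424]);
translate([400, 368, 0]) cube([47, 47, 424]);
translate([0, 389, 452]) cube([447, 26, 489]);


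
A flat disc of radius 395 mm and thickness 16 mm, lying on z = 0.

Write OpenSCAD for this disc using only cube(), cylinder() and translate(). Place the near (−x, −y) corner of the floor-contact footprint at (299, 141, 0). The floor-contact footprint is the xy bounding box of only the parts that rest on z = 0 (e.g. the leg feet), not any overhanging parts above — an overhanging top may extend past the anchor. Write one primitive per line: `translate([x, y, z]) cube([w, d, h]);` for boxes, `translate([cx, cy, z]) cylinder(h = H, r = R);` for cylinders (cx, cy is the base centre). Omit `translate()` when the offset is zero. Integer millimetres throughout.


translate([694, 536, 0]) cylinder(h = 16, r = 395);


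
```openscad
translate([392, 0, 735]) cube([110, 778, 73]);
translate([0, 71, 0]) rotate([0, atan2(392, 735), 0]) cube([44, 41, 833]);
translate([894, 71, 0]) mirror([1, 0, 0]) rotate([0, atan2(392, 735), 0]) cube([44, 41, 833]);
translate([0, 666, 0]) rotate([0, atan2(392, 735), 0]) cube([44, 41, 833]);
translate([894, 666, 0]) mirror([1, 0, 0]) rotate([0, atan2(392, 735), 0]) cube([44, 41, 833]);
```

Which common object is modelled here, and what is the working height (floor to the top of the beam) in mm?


A sawhorse. The overall height is 808 mm.

A beam across two mirrored pairs of raked legs — a sawhorse. The beam's underside is at z = 735 (matching the legs' vertical rise in atan2(392, 735)) and the beam is 73 mm tall, so its top is at 735 + 73 = 808 mm. The raked legs top out at the beam's underside, so that is the highest point.


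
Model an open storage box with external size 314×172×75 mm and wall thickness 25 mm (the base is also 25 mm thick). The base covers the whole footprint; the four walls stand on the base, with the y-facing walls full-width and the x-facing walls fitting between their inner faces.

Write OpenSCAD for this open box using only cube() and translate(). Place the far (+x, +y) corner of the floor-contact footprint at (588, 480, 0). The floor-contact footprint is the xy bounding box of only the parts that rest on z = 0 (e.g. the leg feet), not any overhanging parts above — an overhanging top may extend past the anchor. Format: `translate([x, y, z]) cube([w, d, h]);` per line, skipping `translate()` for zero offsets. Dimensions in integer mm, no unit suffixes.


translate([274, 308, 0]) cube([314, 172, 25]);
translate([274, 308, 25]) cube([314, 25, 50]);
translate([274, 455, 25]) cube([314, 25, 50]);
translate([274, 333, 25]) cube([25, 122, 50]);
translate([563, 333, 25]) cube([25, 122, 50]);


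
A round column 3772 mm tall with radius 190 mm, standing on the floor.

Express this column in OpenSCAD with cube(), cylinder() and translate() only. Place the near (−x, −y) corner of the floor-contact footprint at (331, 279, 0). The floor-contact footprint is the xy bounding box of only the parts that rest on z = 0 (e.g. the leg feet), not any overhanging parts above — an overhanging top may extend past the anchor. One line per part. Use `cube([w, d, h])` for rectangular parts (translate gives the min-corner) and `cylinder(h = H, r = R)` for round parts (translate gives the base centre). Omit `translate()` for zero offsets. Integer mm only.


translate([521, 469, 0]) cylinder(h = 3772, r = 190);


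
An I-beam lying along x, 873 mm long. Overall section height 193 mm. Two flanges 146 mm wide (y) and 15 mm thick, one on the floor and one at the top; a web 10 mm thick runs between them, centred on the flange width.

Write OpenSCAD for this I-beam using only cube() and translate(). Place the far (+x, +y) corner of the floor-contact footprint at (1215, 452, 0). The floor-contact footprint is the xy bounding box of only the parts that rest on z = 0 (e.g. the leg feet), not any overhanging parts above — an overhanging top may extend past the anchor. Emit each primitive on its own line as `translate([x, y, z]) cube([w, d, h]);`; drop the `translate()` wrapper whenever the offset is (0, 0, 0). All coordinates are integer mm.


translate([342, 306, 0]) cube([873, 146, 15]);
translate([342, 374, 15]) cube([873, 10, 163]);
translate([342, 306, 178]) cube([873, 146, 15]);


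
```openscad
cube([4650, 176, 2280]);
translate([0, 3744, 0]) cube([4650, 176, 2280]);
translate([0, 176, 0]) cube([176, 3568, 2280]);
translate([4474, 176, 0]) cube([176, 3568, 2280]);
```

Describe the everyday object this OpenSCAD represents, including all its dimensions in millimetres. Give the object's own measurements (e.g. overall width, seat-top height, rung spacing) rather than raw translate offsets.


The wall frame of a small rectangular building: four walls, each 2280 mm tall and 176 mm thick, enclosing a footprint 4650 mm (x) by 3920 mm (y) outside-to-outside, with no floor or roof. The front and back walls (the −y and +y sides) span the full width; the two side walls fit between them.
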